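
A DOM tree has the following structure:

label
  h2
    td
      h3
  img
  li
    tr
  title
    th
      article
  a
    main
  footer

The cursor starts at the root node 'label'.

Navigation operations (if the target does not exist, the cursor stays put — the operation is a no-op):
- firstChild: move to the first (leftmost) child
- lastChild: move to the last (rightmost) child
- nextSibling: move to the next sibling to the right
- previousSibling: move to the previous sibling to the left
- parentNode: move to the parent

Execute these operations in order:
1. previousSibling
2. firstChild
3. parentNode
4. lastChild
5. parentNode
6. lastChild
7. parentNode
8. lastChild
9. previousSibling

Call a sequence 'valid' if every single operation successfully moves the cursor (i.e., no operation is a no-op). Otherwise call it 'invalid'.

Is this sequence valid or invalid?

After 1 (previousSibling): label (no-op, stayed)
After 2 (firstChild): h2
After 3 (parentNode): label
After 4 (lastChild): footer
After 5 (parentNode): label
After 6 (lastChild): footer
After 7 (parentNode): label
After 8 (lastChild): footer
After 9 (previousSibling): a

Answer: invalid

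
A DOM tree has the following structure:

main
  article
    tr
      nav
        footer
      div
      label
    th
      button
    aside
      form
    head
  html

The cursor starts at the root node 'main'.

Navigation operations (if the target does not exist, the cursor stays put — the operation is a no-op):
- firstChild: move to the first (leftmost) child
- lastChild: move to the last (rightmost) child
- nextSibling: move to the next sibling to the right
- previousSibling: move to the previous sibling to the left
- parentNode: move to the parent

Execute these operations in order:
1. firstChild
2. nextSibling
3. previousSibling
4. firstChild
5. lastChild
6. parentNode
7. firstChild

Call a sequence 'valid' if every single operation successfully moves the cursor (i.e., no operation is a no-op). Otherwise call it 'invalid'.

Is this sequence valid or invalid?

After 1 (firstChild): article
After 2 (nextSibling): html
After 3 (previousSibling): article
After 4 (firstChild): tr
After 5 (lastChild): label
After 6 (parentNode): tr
After 7 (firstChild): nav

Answer: valid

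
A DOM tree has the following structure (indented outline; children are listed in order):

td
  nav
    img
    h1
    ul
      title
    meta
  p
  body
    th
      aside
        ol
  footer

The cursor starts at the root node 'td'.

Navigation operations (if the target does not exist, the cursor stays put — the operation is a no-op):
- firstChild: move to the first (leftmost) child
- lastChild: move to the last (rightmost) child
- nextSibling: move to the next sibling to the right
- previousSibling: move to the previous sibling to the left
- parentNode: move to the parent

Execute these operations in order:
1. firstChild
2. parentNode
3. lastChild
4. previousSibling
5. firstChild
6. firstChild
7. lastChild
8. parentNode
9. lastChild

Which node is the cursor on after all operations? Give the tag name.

Answer: ol

Derivation:
After 1 (firstChild): nav
After 2 (parentNode): td
After 3 (lastChild): footer
After 4 (previousSibling): body
After 5 (firstChild): th
After 6 (firstChild): aside
After 7 (lastChild): ol
After 8 (parentNode): aside
After 9 (lastChild): ol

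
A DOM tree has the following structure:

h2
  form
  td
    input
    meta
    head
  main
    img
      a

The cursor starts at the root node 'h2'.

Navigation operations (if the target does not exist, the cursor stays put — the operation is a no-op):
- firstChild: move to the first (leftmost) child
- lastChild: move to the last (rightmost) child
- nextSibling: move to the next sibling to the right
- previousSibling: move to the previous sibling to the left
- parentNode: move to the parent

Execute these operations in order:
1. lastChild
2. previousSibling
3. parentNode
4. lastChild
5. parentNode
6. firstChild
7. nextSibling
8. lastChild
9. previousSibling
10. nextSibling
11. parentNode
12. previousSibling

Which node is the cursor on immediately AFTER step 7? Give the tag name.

Answer: td

Derivation:
After 1 (lastChild): main
After 2 (previousSibling): td
After 3 (parentNode): h2
After 4 (lastChild): main
After 5 (parentNode): h2
After 6 (firstChild): form
After 7 (nextSibling): td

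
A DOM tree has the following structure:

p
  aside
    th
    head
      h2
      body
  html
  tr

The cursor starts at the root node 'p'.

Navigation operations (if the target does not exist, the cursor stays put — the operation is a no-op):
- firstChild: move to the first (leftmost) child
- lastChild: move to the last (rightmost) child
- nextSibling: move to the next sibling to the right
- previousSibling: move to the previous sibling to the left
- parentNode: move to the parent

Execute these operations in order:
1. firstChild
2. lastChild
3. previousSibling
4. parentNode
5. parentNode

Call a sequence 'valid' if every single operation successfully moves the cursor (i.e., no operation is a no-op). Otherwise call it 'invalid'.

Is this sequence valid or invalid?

Answer: valid

Derivation:
After 1 (firstChild): aside
After 2 (lastChild): head
After 3 (previousSibling): th
After 4 (parentNode): aside
After 5 (parentNode): p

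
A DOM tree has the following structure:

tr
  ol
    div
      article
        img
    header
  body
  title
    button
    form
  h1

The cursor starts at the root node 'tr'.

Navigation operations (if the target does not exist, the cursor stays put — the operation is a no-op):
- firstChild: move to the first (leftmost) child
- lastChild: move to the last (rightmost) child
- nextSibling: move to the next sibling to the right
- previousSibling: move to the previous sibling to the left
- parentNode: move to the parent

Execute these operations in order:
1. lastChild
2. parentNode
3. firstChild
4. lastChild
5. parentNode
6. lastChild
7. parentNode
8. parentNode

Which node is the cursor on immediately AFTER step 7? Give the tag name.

After 1 (lastChild): h1
After 2 (parentNode): tr
After 3 (firstChild): ol
After 4 (lastChild): header
After 5 (parentNode): ol
After 6 (lastChild): header
After 7 (parentNode): ol

Answer: ol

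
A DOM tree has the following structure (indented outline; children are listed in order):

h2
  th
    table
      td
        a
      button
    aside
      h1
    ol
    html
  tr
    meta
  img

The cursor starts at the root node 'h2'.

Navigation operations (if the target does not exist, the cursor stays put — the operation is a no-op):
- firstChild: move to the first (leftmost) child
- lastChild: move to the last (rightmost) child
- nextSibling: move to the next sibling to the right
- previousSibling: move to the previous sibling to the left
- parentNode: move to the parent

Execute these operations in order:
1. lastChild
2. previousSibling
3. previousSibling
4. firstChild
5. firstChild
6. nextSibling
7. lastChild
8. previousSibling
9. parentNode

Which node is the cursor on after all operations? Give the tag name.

Answer: table

Derivation:
After 1 (lastChild): img
After 2 (previousSibling): tr
After 3 (previousSibling): th
After 4 (firstChild): table
After 5 (firstChild): td
After 6 (nextSibling): button
After 7 (lastChild): button (no-op, stayed)
After 8 (previousSibling): td
After 9 (parentNode): table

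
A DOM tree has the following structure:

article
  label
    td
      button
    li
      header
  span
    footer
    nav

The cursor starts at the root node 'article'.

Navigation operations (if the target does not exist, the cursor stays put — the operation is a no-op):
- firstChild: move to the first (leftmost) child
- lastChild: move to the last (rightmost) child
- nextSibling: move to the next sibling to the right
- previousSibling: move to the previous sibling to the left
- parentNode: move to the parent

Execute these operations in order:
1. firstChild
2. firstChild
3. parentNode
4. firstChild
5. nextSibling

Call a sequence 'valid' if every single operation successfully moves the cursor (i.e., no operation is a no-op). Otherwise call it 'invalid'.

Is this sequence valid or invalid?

After 1 (firstChild): label
After 2 (firstChild): td
After 3 (parentNode): label
After 4 (firstChild): td
After 5 (nextSibling): li

Answer: valid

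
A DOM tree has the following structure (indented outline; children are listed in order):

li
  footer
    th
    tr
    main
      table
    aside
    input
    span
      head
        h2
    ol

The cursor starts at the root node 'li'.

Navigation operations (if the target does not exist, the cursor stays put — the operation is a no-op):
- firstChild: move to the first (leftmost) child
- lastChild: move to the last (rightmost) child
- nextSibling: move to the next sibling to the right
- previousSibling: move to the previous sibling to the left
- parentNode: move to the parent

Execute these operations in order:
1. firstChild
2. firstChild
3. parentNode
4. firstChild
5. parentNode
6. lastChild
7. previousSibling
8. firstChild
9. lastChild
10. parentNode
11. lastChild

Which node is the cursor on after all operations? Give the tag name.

After 1 (firstChild): footer
After 2 (firstChild): th
After 3 (parentNode): footer
After 4 (firstChild): th
After 5 (parentNode): footer
After 6 (lastChild): ol
After 7 (previousSibling): span
After 8 (firstChild): head
After 9 (lastChild): h2
After 10 (parentNode): head
After 11 (lastChild): h2

Answer: h2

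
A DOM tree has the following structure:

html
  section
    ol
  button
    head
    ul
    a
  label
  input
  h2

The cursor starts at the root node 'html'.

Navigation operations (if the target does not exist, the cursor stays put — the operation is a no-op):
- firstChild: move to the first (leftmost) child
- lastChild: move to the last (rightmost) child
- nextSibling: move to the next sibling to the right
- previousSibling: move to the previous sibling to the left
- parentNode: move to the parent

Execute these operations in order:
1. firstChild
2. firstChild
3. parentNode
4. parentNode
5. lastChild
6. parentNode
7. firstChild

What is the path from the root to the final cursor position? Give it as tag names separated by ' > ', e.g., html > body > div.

Answer: html > section

Derivation:
After 1 (firstChild): section
After 2 (firstChild): ol
After 3 (parentNode): section
After 4 (parentNode): html
After 5 (lastChild): h2
After 6 (parentNode): html
After 7 (firstChild): section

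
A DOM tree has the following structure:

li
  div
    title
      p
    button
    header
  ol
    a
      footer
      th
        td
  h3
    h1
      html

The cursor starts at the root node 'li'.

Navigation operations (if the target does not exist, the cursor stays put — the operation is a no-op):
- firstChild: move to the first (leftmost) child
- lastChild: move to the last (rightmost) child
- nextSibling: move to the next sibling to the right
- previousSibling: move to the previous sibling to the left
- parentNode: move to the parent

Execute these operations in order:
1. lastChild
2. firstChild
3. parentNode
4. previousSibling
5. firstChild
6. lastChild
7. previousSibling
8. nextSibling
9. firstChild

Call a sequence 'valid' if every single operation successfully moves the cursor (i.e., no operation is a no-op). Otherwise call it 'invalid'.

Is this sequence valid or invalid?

After 1 (lastChild): h3
After 2 (firstChild): h1
After 3 (parentNode): h3
After 4 (previousSibling): ol
After 5 (firstChild): a
After 6 (lastChild): th
After 7 (previousSibling): footer
After 8 (nextSibling): th
After 9 (firstChild): td

Answer: valid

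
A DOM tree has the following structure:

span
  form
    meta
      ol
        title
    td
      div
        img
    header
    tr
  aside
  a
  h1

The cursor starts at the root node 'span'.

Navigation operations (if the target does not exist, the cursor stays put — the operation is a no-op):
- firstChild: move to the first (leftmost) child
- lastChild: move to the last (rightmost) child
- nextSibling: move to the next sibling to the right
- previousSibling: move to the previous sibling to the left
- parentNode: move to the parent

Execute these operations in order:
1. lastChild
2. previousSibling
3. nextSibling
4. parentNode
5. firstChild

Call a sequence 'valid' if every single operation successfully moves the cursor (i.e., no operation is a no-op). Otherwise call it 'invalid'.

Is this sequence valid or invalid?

After 1 (lastChild): h1
After 2 (previousSibling): a
After 3 (nextSibling): h1
After 4 (parentNode): span
After 5 (firstChild): form

Answer: valid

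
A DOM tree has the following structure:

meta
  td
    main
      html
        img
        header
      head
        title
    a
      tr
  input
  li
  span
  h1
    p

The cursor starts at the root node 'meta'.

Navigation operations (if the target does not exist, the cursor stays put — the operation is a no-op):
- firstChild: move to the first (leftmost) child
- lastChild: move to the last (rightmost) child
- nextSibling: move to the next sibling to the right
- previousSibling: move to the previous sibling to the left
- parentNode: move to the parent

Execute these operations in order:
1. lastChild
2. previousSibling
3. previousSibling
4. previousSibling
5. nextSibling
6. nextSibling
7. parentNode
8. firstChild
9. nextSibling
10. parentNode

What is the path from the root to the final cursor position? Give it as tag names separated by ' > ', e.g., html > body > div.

After 1 (lastChild): h1
After 2 (previousSibling): span
After 3 (previousSibling): li
After 4 (previousSibling): input
After 5 (nextSibling): li
After 6 (nextSibling): span
After 7 (parentNode): meta
After 8 (firstChild): td
After 9 (nextSibling): input
After 10 (parentNode): meta

Answer: meta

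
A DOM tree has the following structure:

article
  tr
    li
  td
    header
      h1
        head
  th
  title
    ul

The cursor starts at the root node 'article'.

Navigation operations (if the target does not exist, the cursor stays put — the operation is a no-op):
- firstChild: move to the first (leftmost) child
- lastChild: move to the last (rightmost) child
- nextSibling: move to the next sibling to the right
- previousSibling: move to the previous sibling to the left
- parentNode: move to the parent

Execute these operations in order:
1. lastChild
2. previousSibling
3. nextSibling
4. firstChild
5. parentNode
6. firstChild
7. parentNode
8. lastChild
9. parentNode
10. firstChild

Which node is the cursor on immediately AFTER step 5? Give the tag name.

After 1 (lastChild): title
After 2 (previousSibling): th
After 3 (nextSibling): title
After 4 (firstChild): ul
After 5 (parentNode): title

Answer: title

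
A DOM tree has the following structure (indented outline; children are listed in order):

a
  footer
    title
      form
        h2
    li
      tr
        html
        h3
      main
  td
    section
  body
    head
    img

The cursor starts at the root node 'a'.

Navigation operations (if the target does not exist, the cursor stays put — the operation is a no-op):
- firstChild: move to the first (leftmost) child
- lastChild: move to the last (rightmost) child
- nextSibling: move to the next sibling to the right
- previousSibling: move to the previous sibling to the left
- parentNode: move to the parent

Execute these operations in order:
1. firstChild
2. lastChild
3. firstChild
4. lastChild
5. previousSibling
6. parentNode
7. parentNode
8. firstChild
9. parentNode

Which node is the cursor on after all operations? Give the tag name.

After 1 (firstChild): footer
After 2 (lastChild): li
After 3 (firstChild): tr
After 4 (lastChild): h3
After 5 (previousSibling): html
After 6 (parentNode): tr
After 7 (parentNode): li
After 8 (firstChild): tr
After 9 (parentNode): li

Answer: li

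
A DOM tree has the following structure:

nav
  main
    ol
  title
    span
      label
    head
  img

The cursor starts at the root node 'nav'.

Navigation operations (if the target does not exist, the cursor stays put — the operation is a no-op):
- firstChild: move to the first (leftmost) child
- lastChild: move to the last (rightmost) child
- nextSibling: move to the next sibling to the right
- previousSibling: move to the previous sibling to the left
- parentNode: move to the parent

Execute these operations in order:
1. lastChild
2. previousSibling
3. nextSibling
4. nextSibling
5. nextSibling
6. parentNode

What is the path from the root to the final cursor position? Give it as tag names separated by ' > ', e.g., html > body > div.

Answer: nav

Derivation:
After 1 (lastChild): img
After 2 (previousSibling): title
After 3 (nextSibling): img
After 4 (nextSibling): img (no-op, stayed)
After 5 (nextSibling): img (no-op, stayed)
After 6 (parentNode): nav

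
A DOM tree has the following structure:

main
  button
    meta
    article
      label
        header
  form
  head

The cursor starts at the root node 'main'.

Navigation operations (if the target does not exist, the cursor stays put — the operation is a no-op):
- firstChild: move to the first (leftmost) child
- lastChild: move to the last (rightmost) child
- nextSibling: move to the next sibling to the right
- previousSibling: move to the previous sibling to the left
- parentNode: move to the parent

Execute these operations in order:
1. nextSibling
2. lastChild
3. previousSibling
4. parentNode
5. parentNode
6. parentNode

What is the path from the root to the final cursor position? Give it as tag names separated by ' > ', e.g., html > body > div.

After 1 (nextSibling): main (no-op, stayed)
After 2 (lastChild): head
After 3 (previousSibling): form
After 4 (parentNode): main
After 5 (parentNode): main (no-op, stayed)
After 6 (parentNode): main (no-op, stayed)

Answer: main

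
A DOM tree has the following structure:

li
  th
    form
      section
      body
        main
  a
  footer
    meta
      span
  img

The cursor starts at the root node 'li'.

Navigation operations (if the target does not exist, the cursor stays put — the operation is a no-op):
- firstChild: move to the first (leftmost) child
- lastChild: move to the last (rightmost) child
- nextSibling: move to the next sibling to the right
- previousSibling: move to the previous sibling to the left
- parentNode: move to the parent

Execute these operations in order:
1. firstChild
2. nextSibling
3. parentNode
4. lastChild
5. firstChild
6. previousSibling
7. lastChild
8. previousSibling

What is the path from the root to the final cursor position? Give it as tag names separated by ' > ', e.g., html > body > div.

Answer: li > footer > meta

Derivation:
After 1 (firstChild): th
After 2 (nextSibling): a
After 3 (parentNode): li
After 4 (lastChild): img
After 5 (firstChild): img (no-op, stayed)
After 6 (previousSibling): footer
After 7 (lastChild): meta
After 8 (previousSibling): meta (no-op, stayed)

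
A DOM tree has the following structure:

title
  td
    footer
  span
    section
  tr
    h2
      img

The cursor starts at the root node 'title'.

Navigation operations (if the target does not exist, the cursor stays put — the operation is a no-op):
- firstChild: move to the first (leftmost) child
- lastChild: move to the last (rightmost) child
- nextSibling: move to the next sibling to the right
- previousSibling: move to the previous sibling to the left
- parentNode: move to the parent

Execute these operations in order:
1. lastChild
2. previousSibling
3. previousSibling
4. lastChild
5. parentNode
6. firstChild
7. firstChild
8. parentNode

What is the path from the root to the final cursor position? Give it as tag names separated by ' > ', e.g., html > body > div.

After 1 (lastChild): tr
After 2 (previousSibling): span
After 3 (previousSibling): td
After 4 (lastChild): footer
After 5 (parentNode): td
After 6 (firstChild): footer
After 7 (firstChild): footer (no-op, stayed)
After 8 (parentNode): td

Answer: title > td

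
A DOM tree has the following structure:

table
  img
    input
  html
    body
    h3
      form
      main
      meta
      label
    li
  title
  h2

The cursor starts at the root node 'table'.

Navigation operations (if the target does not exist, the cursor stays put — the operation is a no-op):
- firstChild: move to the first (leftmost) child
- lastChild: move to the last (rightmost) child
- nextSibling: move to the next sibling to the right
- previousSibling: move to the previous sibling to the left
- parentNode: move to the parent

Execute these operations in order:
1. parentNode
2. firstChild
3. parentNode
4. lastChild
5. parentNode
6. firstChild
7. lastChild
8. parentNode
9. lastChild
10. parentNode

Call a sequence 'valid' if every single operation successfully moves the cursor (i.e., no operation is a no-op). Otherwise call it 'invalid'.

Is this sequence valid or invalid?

Answer: invalid

Derivation:
After 1 (parentNode): table (no-op, stayed)
After 2 (firstChild): img
After 3 (parentNode): table
After 4 (lastChild): h2
After 5 (parentNode): table
After 6 (firstChild): img
After 7 (lastChild): input
After 8 (parentNode): img
After 9 (lastChild): input
After 10 (parentNode): img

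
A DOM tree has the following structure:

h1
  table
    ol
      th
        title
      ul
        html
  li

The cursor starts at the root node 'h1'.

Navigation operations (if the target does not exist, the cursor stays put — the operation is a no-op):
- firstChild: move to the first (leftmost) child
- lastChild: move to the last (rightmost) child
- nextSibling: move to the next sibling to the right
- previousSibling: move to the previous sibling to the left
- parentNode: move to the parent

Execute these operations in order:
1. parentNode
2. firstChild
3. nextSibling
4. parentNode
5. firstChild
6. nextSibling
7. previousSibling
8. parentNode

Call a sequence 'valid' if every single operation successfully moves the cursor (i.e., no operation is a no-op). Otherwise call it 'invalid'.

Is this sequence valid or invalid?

After 1 (parentNode): h1 (no-op, stayed)
After 2 (firstChild): table
After 3 (nextSibling): li
After 4 (parentNode): h1
After 5 (firstChild): table
After 6 (nextSibling): li
After 7 (previousSibling): table
After 8 (parentNode): h1

Answer: invalid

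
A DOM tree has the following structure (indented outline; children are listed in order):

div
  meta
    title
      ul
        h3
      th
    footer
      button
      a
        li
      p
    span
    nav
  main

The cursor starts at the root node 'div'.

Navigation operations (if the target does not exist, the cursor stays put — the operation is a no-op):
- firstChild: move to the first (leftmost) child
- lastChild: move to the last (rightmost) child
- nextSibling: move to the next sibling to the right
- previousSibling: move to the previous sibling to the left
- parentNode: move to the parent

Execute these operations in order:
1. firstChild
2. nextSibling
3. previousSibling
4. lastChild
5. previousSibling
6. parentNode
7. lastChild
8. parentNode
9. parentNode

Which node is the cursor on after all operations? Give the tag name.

After 1 (firstChild): meta
After 2 (nextSibling): main
After 3 (previousSibling): meta
After 4 (lastChild): nav
After 5 (previousSibling): span
After 6 (parentNode): meta
After 7 (lastChild): nav
After 8 (parentNode): meta
After 9 (parentNode): div

Answer: div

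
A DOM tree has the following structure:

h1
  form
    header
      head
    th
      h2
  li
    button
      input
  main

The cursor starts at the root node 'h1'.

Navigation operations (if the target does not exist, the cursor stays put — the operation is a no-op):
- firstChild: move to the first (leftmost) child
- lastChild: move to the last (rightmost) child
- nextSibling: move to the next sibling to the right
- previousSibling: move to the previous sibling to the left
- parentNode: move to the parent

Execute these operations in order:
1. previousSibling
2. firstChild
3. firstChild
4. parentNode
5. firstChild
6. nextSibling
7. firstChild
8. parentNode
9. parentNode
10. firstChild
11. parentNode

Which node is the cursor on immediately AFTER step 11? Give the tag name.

Answer: form

Derivation:
After 1 (previousSibling): h1 (no-op, stayed)
After 2 (firstChild): form
After 3 (firstChild): header
After 4 (parentNode): form
After 5 (firstChild): header
After 6 (nextSibling): th
After 7 (firstChild): h2
After 8 (parentNode): th
After 9 (parentNode): form
After 10 (firstChild): header
After 11 (parentNode): form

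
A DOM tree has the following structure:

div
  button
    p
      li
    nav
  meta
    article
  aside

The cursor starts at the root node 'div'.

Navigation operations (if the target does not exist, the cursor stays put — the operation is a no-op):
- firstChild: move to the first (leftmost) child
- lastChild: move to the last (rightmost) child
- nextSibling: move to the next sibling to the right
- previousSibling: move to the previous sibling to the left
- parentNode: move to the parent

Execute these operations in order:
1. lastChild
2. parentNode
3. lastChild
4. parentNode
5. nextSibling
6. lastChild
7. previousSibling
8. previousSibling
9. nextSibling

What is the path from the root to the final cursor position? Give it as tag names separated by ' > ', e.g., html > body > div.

Answer: div > meta

Derivation:
After 1 (lastChild): aside
After 2 (parentNode): div
After 3 (lastChild): aside
After 4 (parentNode): div
After 5 (nextSibling): div (no-op, stayed)
After 6 (lastChild): aside
After 7 (previousSibling): meta
After 8 (previousSibling): button
After 9 (nextSibling): meta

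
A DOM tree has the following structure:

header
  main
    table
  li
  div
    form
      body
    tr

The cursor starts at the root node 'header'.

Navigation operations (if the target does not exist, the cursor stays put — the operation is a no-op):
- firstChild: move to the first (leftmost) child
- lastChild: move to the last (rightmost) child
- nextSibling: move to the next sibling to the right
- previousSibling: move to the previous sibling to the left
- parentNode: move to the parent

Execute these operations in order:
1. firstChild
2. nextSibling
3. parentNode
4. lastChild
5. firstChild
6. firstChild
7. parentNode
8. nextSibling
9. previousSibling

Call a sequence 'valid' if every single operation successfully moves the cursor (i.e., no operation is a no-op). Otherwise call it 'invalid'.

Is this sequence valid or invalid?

After 1 (firstChild): main
After 2 (nextSibling): li
After 3 (parentNode): header
After 4 (lastChild): div
After 5 (firstChild): form
After 6 (firstChild): body
After 7 (parentNode): form
After 8 (nextSibling): tr
After 9 (previousSibling): form

Answer: valid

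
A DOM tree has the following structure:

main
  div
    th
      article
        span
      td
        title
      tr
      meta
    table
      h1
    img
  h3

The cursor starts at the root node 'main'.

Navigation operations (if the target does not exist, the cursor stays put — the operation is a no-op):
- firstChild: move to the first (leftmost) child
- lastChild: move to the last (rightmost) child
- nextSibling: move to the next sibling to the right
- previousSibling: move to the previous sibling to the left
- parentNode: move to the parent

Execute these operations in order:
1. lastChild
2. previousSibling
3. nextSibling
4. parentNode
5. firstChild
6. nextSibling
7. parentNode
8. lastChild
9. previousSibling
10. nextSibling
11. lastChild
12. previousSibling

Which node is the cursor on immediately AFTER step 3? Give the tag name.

Answer: h3

Derivation:
After 1 (lastChild): h3
After 2 (previousSibling): div
After 3 (nextSibling): h3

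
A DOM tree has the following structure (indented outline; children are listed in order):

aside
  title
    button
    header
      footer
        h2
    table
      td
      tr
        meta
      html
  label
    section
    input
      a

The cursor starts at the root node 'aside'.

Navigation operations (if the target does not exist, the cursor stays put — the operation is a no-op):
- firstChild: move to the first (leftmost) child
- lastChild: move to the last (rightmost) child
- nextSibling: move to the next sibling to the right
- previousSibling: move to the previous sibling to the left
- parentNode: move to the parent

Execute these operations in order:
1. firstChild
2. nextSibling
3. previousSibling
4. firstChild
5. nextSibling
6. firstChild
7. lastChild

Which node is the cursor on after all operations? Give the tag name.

After 1 (firstChild): title
After 2 (nextSibling): label
After 3 (previousSibling): title
After 4 (firstChild): button
After 5 (nextSibling): header
After 6 (firstChild): footer
After 7 (lastChild): h2

Answer: h2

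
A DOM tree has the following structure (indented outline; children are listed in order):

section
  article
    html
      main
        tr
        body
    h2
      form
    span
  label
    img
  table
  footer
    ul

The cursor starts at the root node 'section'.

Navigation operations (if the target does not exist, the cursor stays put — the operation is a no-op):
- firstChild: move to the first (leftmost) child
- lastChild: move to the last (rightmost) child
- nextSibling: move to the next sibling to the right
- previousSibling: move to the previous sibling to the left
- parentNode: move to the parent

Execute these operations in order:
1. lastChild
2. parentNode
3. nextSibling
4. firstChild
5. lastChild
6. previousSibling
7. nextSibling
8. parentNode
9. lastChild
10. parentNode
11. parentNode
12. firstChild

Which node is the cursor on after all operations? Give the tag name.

After 1 (lastChild): footer
After 2 (parentNode): section
After 3 (nextSibling): section (no-op, stayed)
After 4 (firstChild): article
After 5 (lastChild): span
After 6 (previousSibling): h2
After 7 (nextSibling): span
After 8 (parentNode): article
After 9 (lastChild): span
After 10 (parentNode): article
After 11 (parentNode): section
After 12 (firstChild): article

Answer: article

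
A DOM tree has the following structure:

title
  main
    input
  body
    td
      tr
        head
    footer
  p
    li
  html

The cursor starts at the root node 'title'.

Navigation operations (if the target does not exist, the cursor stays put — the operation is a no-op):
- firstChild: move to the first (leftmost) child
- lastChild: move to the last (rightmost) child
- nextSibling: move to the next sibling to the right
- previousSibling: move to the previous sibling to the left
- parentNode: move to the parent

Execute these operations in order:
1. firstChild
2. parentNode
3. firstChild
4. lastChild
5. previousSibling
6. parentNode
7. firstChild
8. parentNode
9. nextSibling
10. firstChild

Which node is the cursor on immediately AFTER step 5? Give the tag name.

Answer: input

Derivation:
After 1 (firstChild): main
After 2 (parentNode): title
After 3 (firstChild): main
After 4 (lastChild): input
After 5 (previousSibling): input (no-op, stayed)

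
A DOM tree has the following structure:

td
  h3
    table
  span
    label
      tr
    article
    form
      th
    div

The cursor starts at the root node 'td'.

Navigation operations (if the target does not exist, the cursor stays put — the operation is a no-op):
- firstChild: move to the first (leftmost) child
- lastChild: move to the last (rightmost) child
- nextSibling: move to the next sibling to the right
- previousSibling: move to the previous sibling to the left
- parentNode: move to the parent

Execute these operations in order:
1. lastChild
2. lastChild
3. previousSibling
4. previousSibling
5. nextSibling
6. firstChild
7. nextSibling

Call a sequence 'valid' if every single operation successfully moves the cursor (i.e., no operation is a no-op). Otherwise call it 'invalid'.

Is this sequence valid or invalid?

After 1 (lastChild): span
After 2 (lastChild): div
After 3 (previousSibling): form
After 4 (previousSibling): article
After 5 (nextSibling): form
After 6 (firstChild): th
After 7 (nextSibling): th (no-op, stayed)

Answer: invalid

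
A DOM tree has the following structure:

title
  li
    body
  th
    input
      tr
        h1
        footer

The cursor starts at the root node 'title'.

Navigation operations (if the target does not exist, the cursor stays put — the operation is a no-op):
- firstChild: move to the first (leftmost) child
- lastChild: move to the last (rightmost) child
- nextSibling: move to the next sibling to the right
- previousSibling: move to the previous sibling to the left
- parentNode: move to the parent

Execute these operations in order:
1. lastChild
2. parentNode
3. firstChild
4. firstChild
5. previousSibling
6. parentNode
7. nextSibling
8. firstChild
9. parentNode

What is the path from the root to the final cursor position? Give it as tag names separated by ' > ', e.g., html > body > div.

Answer: title > th

Derivation:
After 1 (lastChild): th
After 2 (parentNode): title
After 3 (firstChild): li
After 4 (firstChild): body
After 5 (previousSibling): body (no-op, stayed)
After 6 (parentNode): li
After 7 (nextSibling): th
After 8 (firstChild): input
After 9 (parentNode): th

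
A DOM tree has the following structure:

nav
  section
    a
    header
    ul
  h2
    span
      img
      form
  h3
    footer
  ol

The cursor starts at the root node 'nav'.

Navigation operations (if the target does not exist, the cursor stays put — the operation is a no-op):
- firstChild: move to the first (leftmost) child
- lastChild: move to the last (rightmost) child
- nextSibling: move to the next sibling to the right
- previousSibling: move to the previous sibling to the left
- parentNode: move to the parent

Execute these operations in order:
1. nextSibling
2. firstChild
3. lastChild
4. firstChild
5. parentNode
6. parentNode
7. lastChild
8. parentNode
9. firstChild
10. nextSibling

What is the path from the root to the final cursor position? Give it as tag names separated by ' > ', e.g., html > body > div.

After 1 (nextSibling): nav (no-op, stayed)
After 2 (firstChild): section
After 3 (lastChild): ul
After 4 (firstChild): ul (no-op, stayed)
After 5 (parentNode): section
After 6 (parentNode): nav
After 7 (lastChild): ol
After 8 (parentNode): nav
After 9 (firstChild): section
After 10 (nextSibling): h2

Answer: nav > h2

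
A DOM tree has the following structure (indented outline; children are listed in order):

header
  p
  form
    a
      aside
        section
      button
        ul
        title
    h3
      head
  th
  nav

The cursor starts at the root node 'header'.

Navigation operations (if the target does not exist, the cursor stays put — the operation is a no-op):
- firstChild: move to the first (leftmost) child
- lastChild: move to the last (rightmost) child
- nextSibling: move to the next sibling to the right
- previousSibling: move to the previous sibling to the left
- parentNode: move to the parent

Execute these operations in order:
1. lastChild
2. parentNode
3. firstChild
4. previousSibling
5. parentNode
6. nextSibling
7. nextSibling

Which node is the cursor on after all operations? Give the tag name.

After 1 (lastChild): nav
After 2 (parentNode): header
After 3 (firstChild): p
After 4 (previousSibling): p (no-op, stayed)
After 5 (parentNode): header
After 6 (nextSibling): header (no-op, stayed)
After 7 (nextSibling): header (no-op, stayed)

Answer: header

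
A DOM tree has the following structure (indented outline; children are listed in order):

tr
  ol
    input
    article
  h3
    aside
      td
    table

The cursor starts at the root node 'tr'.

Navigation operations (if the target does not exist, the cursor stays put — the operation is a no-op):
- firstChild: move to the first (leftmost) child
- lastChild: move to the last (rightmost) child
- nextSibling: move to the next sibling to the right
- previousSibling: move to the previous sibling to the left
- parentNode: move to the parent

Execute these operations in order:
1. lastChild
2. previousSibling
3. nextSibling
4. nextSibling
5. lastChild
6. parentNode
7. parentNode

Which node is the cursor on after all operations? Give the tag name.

After 1 (lastChild): h3
After 2 (previousSibling): ol
After 3 (nextSibling): h3
After 4 (nextSibling): h3 (no-op, stayed)
After 5 (lastChild): table
After 6 (parentNode): h3
After 7 (parentNode): tr

Answer: tr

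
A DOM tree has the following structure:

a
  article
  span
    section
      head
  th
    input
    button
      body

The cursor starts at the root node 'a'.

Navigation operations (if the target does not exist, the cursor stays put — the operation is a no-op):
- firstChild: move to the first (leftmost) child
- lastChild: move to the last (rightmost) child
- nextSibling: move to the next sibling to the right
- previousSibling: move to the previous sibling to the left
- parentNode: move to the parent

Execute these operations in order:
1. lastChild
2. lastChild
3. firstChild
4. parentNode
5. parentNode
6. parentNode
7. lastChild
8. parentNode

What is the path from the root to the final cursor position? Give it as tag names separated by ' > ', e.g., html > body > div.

After 1 (lastChild): th
After 2 (lastChild): button
After 3 (firstChild): body
After 4 (parentNode): button
After 5 (parentNode): th
After 6 (parentNode): a
After 7 (lastChild): th
After 8 (parentNode): a

Answer: a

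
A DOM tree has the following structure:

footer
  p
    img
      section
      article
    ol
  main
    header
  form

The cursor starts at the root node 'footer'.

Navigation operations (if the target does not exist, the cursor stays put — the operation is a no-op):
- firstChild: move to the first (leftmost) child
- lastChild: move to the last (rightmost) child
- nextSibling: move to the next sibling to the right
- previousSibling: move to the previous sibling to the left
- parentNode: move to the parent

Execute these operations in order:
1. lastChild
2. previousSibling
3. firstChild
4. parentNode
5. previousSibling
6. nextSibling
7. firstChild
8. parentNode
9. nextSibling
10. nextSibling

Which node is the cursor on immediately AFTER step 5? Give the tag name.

Answer: p

Derivation:
After 1 (lastChild): form
After 2 (previousSibling): main
After 3 (firstChild): header
After 4 (parentNode): main
After 5 (previousSibling): p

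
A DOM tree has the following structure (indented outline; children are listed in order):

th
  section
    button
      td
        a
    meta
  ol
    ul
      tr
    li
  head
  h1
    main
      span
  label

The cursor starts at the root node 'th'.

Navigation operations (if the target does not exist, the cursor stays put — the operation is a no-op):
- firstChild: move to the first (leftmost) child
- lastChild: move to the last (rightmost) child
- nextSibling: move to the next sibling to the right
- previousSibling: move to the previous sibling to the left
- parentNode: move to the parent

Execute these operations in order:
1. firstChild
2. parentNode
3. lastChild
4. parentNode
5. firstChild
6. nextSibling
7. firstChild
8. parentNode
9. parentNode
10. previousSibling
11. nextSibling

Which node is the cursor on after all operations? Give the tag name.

After 1 (firstChild): section
After 2 (parentNode): th
After 3 (lastChild): label
After 4 (parentNode): th
After 5 (firstChild): section
After 6 (nextSibling): ol
After 7 (firstChild): ul
After 8 (parentNode): ol
After 9 (parentNode): th
After 10 (previousSibling): th (no-op, stayed)
After 11 (nextSibling): th (no-op, stayed)

Answer: th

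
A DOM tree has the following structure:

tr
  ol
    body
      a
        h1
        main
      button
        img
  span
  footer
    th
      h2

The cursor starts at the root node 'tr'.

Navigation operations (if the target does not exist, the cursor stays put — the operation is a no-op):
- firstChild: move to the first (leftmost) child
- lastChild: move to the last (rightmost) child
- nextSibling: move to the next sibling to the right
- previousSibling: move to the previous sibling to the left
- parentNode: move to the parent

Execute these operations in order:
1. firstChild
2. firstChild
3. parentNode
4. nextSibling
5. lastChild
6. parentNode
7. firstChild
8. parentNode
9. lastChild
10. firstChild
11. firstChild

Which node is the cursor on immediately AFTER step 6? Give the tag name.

Answer: tr

Derivation:
After 1 (firstChild): ol
After 2 (firstChild): body
After 3 (parentNode): ol
After 4 (nextSibling): span
After 5 (lastChild): span (no-op, stayed)
After 6 (parentNode): tr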